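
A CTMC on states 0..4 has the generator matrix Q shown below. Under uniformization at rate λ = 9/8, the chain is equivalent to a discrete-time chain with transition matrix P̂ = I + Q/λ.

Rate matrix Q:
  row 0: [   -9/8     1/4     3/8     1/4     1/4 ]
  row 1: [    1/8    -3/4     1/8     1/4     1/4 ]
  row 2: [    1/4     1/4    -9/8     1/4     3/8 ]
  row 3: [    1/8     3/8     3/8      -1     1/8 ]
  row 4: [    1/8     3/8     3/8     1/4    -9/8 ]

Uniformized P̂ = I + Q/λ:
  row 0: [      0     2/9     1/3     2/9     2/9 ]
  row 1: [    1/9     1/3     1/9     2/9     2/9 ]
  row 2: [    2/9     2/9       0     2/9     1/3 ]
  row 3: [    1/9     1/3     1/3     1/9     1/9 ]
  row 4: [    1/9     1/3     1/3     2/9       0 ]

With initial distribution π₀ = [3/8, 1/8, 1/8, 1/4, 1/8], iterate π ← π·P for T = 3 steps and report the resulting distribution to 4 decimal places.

π = [0.1169, 0.2984, 0.2066, 0.1999, 0.1782]

t=0: π = [0.3750, 0.1250, 0.1250, 0.2500, 0.1250]
t=1: π = [0.0833, 0.2778, 0.2639, 0.1944, 0.1806]
t=2: π = [0.1312, 0.2948, 0.1836, 0.2006, 0.1898]
t=3: π = [0.1169, 0.2984, 0.2066, 0.1999, 0.1782]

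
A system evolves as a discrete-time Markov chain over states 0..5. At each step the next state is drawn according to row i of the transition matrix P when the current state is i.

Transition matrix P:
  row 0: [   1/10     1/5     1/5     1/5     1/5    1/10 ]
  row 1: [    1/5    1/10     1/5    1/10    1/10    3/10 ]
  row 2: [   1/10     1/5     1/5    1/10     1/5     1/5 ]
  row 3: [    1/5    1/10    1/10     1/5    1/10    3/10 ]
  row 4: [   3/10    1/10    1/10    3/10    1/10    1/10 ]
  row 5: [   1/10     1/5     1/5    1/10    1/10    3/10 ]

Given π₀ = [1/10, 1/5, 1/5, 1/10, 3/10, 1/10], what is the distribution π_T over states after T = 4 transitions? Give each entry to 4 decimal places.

t=0: π = [0.1000, 0.2000, 0.2000, 0.1000, 0.3000, 0.1000]
t=1: π = [0.1900, 0.1400, 0.1600, 0.1800, 0.1300, 0.2000]
t=2: π = [0.1580, 0.1550, 0.1690, 0.1630, 0.1350, 0.2200]
t=3: π = [0.1588, 0.1547, 0.1702, 0.1591, 0.1327, 0.2245]
t=4: π = [0.1579, 0.1554, 0.1708, 0.1583, 0.1329, 0.2247]

π = [0.1579, 0.1554, 0.1708, 0.1583, 0.1329, 0.2247]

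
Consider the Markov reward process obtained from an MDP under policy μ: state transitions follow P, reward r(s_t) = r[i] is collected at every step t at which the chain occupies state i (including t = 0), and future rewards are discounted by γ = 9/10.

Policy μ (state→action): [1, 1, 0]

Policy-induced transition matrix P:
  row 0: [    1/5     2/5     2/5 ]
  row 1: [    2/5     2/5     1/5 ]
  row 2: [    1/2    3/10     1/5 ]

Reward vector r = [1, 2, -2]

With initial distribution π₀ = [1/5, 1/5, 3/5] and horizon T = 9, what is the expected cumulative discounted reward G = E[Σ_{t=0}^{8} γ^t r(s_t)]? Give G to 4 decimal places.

G = 2.2978

t=0: π = [0.2000, 0.2000, 0.6000], E[r] = -0.6000, γ^t·E[r] = -0.600000, running G = -0.600000
t=1: π = [0.4200, 0.3400, 0.2400], E[r] = 0.6200, γ^t·E[r] = 0.558000, running G = -0.042000
t=2: π = [0.3400, 0.3760, 0.2840], E[r] = 0.5240, γ^t·E[r] = 0.424440, running G = 0.382440
t=3: π = [0.3604, 0.3716, 0.2680], E[r] = 0.5676, γ^t·E[r] = 0.413780, running G = 0.796220
t=4: π = [0.3547, 0.3732, 0.2721], E[r] = 0.5570, γ^t·E[r] = 0.365421, running G = 1.161642
t=5: π = [0.3563, 0.3728, 0.2709], E[r] = 0.5600, γ^t·E[r] = 0.330651, running G = 1.492293
t=6: π = [0.3558, 0.3729, 0.2713], E[r] = 0.5591, γ^t·E[r] = 0.297154, running G = 1.789446
t=7: π = [0.3560, 0.3729, 0.2712], E[r] = 0.5594, γ^t·E[r] = 0.267545, running G = 2.056991
t=8: π = [0.3559, 0.3729, 0.2712], E[r] = 0.5593, γ^t·E[r] = 0.240764, running G = 2.297755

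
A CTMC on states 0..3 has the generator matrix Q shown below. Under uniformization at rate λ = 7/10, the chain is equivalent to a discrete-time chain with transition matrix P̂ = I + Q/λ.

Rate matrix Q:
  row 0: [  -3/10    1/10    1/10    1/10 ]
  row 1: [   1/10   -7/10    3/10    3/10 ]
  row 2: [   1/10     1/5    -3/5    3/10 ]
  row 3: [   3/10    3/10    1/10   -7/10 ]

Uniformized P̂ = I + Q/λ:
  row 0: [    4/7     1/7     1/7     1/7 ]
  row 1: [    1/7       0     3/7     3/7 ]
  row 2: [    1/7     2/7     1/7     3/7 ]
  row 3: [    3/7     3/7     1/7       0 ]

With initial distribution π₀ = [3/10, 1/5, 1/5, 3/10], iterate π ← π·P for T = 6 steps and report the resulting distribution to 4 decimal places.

π = [0.3636, 0.2069, 0.2022, 0.2273]

t=0: π = [0.3000, 0.2000, 0.2000, 0.3000]
t=1: π = [0.3571, 0.2286, 0.2000, 0.2143]
t=2: π = [0.3571, 0.2000, 0.2082, 0.2347]
t=3: π = [0.3630, 0.2111, 0.2000, 0.2259]
t=4: π = [0.3630, 0.2058, 0.2032, 0.2280]
t=5: π = [0.3636, 0.2076, 0.2017, 0.2271]
t=6: π = [0.3636, 0.2069, 0.2022, 0.2273]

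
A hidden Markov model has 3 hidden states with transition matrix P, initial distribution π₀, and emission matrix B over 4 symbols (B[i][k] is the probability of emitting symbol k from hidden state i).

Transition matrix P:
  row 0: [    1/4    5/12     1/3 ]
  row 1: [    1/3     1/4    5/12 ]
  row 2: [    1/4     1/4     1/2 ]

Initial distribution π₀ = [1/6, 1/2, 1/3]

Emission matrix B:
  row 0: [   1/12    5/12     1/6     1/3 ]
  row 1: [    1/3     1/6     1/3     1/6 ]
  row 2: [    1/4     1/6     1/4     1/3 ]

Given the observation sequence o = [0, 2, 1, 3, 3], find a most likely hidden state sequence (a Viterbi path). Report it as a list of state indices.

path = [1, 2, 2, 2, 2]

t=0: δ = [1.389e-02, 1.667e-01, 8.333e-02]  (obs o_0=0)
t=1: δ = [9.259e-03, 1.389e-02, 1.736e-02]  ψ = [1, 1, 1]  (obs o_1=2)
t=2: δ = [1.929e-03, 7.234e-04, 1.447e-03]  ψ = [1, 2, 2]  (obs o_2=1)
t=3: δ = [1.608e-04, 1.340e-04, 2.411e-04]  ψ = [0, 0, 2]  (obs o_3=3)
t=4: δ = [2.009e-05, 1.116e-05, 4.019e-05]  ψ = [2, 0, 2]  (obs o_4=3)
backtrack: best end state = 2; path = [1, 2, 2, 2, 2]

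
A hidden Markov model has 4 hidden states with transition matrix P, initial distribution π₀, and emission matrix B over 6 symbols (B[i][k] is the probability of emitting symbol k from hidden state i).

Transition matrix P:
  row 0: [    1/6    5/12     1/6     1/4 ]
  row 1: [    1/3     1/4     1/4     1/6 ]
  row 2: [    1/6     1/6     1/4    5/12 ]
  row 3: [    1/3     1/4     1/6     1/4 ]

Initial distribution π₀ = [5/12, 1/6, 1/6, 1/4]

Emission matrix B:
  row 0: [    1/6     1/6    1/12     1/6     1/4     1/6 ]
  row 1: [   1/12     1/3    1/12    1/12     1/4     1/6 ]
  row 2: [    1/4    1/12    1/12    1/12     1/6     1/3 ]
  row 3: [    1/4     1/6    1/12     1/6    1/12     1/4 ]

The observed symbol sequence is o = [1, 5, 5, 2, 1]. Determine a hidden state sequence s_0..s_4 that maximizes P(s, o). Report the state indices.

t=0: δ = [6.944e-02, 5.556e-02, 1.389e-02, 4.167e-02]  (obs o_0=1)
t=1: δ = [3.086e-03, 4.823e-03, 4.630e-03, 4.340e-03]  ψ = [1, 0, 1, 0]  (obs o_1=5)
t=2: δ = [2.679e-04, 2.143e-04, 4.019e-04, 4.823e-04]  ψ = [1, 0, 1, 2]  (obs o_2=5)
t=3: δ = [1.340e-05, 1.005e-05, 8.372e-06, 1.395e-05]  ψ = [3, 3, 2, 2]  (obs o_3=2)
t=4: δ = [7.752e-07, 1.861e-06, 2.093e-07, 5.814e-07]  ψ = [3, 0, 1, 2]  (obs o_4=1)
backtrack: best end state = 1; path = [1, 2, 3, 0, 1]

path = [1, 2, 3, 0, 1]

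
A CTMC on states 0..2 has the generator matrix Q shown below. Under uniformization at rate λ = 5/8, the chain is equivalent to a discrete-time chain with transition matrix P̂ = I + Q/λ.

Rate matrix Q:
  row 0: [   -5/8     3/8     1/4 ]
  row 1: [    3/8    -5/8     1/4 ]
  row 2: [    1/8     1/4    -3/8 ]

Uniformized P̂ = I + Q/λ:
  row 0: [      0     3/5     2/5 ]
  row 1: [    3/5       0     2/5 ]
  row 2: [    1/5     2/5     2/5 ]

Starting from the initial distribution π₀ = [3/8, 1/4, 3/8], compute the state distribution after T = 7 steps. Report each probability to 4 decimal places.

t=0: π = [0.3750, 0.2500, 0.3750]
t=1: π = [0.2250, 0.3750, 0.4000]
t=2: π = [0.3050, 0.2950, 0.4000]
t=3: π = [0.2570, 0.3430, 0.4000]
t=4: π = [0.2858, 0.3142, 0.4000]
t=5: π = [0.2685, 0.3315, 0.4000]
t=6: π = [0.2789, 0.3211, 0.4000]
t=7: π = [0.2727, 0.3273, 0.4000]

π = [0.2727, 0.3273, 0.4000]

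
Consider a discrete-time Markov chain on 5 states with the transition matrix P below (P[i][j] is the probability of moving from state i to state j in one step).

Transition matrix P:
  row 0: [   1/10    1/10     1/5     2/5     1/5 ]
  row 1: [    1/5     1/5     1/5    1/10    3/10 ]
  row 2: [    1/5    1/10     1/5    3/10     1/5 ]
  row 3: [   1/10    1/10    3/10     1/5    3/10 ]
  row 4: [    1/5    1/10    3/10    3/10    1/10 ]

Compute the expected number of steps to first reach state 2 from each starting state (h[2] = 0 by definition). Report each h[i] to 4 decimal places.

h = [3.9913, 4.0747, 0.0000, 3.6312, 3.6612]

First-step conditioning: h[2] = 0; for i ≠ 2, h[i] = 1 + Σ_k P[i][k]·h[k].
  h[0] = 1 + 1/10·h[0] + 1/10·h[1] + 2/5·h[3] + 1/5·h[4]
  h[1] = 1 + 1/5·h[0] + 1/5·h[1] + 1/10·h[3] + 3/10·h[4]
  h[3] = 1 + 1/10·h[0] + 1/10·h[1] + 1/5·h[3] + 3/10·h[4]
  h[4] = 1 + 1/5·h[0] + 1/10·h[1] + 3/10·h[3] + 1/10·h[4]
Solving the 4×4 linear system over states ≠ 2 gives exactly h = [11970/2999, 12220/2999, 0, 10890/2999, 10980/2999] (h[2] = 0 is the target).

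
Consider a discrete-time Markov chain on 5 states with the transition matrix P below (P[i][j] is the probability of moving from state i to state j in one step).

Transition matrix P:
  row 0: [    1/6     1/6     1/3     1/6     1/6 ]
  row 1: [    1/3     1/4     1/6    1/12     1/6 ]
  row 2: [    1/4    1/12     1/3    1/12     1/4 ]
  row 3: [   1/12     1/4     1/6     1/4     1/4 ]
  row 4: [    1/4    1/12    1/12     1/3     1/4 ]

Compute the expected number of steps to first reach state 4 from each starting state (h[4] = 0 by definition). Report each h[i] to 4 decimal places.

h = [4.9535, 5.0581, 4.5628, 4.5837, 0.0000]

First-step conditioning: h[4] = 0; for i ≠ 4, h[i] = 1 + Σ_k P[i][k]·h[k].
  h[0] = 1 + 1/6·h[0] + 1/6·h[1] + 1/3·h[2] + 1/6·h[3]
  h[1] = 1 + 1/3·h[0] + 1/4·h[1] + 1/6·h[2] + 1/12·h[3]
  h[2] = 1 + 1/4·h[0] + 1/12·h[1] + 1/3·h[2] + 1/12·h[3]
  h[3] = 1 + 1/12·h[0] + 1/4·h[1] + 1/6·h[2] + 1/4·h[3]
Solving the 4×4 linear system over states ≠ 4 gives exactly h = [213/43, 435/86, 981/215, 1971/430, 0] (h[4] = 0 is the target).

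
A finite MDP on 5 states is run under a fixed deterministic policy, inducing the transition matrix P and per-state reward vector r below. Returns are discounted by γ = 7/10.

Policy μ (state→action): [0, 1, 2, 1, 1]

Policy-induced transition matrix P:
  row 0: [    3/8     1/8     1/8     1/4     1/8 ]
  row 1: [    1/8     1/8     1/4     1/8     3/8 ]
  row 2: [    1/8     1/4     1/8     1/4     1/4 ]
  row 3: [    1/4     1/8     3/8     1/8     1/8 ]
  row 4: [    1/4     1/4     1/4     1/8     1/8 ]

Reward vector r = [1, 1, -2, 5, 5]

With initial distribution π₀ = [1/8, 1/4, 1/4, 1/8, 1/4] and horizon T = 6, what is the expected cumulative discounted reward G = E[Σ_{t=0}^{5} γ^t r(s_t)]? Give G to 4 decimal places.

t=0: π = [0.1250, 0.2500, 0.2500, 0.1250, 0.2500], E[r] = 1.7500, γ^t·E[r] = 1.750000, running G = 1.750000
t=1: π = [0.2031, 0.1875, 0.2188, 0.1719, 0.2188], E[r] = 1.9063, γ^t·E[r] = 1.334375, running G = 3.084375
t=2: π = [0.2246, 0.1797, 0.2188, 0.1777, 0.1992], E[r] = 1.8516, γ^t·E[r] = 0.907266, running G = 3.991641
t=3: π = [0.2283, 0.1772, 0.2168, 0.1804, 0.1973], E[r] = 1.8604, γ^t·E[r] = 0.638101, running G = 4.629741
t=4: π = [0.2293, 0.1768, 0.2169, 0.1806, 0.1964], E[r] = 1.8574, γ^t·E[r] = 0.445967, running G = 5.075708
t=5: π = [0.2295, 0.1767, 0.2168, 0.1808, 0.1963], E[r] = 1.8579, γ^t·E[r] = 0.312258, running G = 5.387966

G = 5.3880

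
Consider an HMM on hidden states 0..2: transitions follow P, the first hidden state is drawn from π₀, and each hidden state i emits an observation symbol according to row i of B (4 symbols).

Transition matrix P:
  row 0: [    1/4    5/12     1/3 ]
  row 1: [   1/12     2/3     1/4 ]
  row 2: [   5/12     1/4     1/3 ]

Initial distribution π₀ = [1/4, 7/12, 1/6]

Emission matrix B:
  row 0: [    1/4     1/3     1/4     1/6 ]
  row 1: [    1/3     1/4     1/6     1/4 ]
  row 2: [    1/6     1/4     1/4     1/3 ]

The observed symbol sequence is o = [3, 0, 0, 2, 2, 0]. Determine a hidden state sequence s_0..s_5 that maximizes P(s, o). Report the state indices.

t=0: δ = [4.167e-02, 1.458e-01, 5.556e-02]  (obs o_0=3)
t=1: δ = [5.787e-03, 3.241e-02, 6.076e-03]  ψ = [2, 1, 1]  (obs o_1=0)
t=2: δ = [6.752e-04, 7.202e-03, 1.350e-03]  ψ = [1, 1, 1]  (obs o_2=0)
t=3: δ = [1.500e-04, 8.002e-04, 4.501e-04]  ψ = [1, 1, 1]  (obs o_3=2)
t=4: δ = [4.689e-05, 8.891e-05, 5.001e-05]  ψ = [2, 1, 1]  (obs o_4=2)
t=5: δ = [5.210e-06, 1.976e-05, 3.705e-06]  ψ = [2, 1, 1]  (obs o_5=0)
backtrack: best end state = 1; path = [1, 1, 1, 1, 1, 1]

path = [1, 1, 1, 1, 1, 1]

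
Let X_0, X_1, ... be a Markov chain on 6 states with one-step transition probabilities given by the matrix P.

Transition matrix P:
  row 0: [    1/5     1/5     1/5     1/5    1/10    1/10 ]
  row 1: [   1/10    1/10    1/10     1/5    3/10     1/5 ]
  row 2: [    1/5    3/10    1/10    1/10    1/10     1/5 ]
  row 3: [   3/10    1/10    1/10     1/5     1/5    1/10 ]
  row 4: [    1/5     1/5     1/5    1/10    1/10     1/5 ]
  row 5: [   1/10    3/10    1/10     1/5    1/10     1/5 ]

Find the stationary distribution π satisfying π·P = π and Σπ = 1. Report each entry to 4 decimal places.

π = [0.1813, 0.1934, 0.1337, 0.1711, 0.1558, 0.1648]

Balance equations π_j = Σ_i π_i·P[i][j]:
  π_0 = 1/5·π_0 + 1/10·π_1 + 1/5·π_2 + 3/10·π_3 + 1/5·π_4 + 1/10·π_5
  π_1 = 1/5·π_0 + 1/10·π_1 + 3/10·π_2 + 1/10·π_3 + 1/5·π_4 + 3/10·π_5
  π_2 = 1/5·π_0 + 1/10·π_1 + 1/10·π_2 + 1/10·π_3 + 1/5·π_4 + 1/10·π_5
  π_3 = 1/5·π_0 + 1/5·π_1 + 1/10·π_2 + 1/5·π_3 + 1/10·π_4 + 1/5·π_5
  π_4 = 1/10·π_0 + 3/10·π_1 + 1/10·π_2 + 1/5·π_3 + 1/10·π_4 + 1/10·π_5
  normalize: π_0 + π_1 + π_2 + π_3 + π_4 + π_5 = 1
Solving the linear system gives exactly π = [622/3431, 10617/54896, 1835/13724, 4695/27448, 1069/6862, 9045/54896].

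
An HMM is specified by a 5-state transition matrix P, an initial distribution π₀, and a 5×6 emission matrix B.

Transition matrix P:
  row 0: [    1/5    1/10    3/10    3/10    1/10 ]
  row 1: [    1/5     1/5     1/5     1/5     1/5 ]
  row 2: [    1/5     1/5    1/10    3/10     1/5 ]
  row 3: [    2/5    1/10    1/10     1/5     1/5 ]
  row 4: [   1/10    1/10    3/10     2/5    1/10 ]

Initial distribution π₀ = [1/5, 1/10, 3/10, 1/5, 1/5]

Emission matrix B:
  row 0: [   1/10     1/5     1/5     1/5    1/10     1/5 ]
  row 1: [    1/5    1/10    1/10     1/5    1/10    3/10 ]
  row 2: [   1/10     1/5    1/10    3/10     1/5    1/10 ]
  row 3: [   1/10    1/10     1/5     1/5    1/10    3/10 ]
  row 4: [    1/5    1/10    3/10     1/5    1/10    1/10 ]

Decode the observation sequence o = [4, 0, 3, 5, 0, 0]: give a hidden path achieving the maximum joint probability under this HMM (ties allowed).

t=0: δ = [2.000e-02, 1.000e-02, 6.000e-02, 2.000e-02, 2.000e-02]  (obs o_0=4)
t=1: δ = [1.200e-03, 2.400e-03, 6.000e-04, 1.800e-03, 2.400e-03]  ψ = [2, 2, 0, 2, 2]  (obs o_1=0)
t=2: δ = [1.440e-04, 9.600e-05, 2.160e-04, 1.920e-04, 9.600e-05]  ψ = [3, 1, 4, 4, 1]  (obs o_2=3)
t=3: δ = [1.536e-05, 1.296e-05, 4.320e-06, 1.944e-05, 4.320e-06]  ψ = [3, 2, 0, 2, 2]  (obs o_3=5)
t=4: δ = [7.776e-07, 5.184e-07, 4.608e-07, 4.608e-07, 7.776e-07]  ψ = [3, 1, 0, 0, 3]  (obs o_4=0)
t=5: δ = [1.843e-08, 2.074e-08, 2.333e-08, 3.110e-08, 2.074e-08]  ψ = [3, 1, 0, 4, 1]  (obs o_5=0)
backtrack: best end state = 3; path = [2, 4, 2, 3, 4, 3]

path = [2, 4, 2, 3, 4, 3]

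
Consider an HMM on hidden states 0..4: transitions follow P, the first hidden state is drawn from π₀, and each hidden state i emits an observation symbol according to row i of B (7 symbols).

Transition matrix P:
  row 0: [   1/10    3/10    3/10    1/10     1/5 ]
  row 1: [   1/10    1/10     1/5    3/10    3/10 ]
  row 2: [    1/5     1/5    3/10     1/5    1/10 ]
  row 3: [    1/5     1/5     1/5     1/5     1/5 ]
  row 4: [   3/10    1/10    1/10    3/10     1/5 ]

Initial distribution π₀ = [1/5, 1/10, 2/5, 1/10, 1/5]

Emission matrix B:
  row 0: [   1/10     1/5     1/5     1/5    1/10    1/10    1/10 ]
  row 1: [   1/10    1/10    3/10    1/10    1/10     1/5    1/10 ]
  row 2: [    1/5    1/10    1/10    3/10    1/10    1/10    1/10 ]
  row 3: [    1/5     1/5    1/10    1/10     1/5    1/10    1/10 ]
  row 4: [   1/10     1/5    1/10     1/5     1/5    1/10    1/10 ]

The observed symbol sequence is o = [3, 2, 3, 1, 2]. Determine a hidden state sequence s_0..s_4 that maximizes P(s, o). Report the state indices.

path = [2, 1, 4, 0, 1]

t=0: δ = [4.000e-02, 1.000e-02, 1.200e-01, 1.000e-02, 4.000e-02]  (obs o_0=3)
t=1: δ = [4.800e-03, 7.200e-03, 3.600e-03, 2.400e-03, 1.200e-03]  ψ = [2, 2, 2, 2, 2]  (obs o_1=2)
t=2: δ = [1.440e-04, 1.440e-04, 4.320e-04, 2.160e-04, 4.320e-04]  ψ = [1, 0, 0, 1, 1]  (obs o_2=3)
t=3: δ = [2.592e-05, 8.640e-06, 1.296e-05, 2.592e-05, 1.728e-05]  ψ = [4, 2, 2, 4, 4]  (obs o_3=1)
t=4: δ = [1.037e-06, 2.333e-06, 7.776e-07, 5.184e-07, 5.184e-07]  ψ = [3, 0, 0, 3, 0]  (obs o_4=2)
backtrack: best end state = 1; path = [2, 1, 4, 0, 1]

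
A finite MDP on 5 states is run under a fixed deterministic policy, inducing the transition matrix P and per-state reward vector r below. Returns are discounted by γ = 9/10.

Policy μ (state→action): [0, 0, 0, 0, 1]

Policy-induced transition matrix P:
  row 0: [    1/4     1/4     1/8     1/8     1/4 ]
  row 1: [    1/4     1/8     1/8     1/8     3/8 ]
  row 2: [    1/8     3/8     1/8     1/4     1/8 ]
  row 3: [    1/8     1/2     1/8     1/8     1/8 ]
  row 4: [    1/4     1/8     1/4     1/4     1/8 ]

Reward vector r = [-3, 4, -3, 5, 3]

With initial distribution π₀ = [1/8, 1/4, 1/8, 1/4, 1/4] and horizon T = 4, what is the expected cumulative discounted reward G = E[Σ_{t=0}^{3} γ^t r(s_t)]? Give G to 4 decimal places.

G = 5.7587

t=0: π = [0.1250, 0.2500, 0.1250, 0.2500, 0.2500], E[r] = 2.2500, γ^t·E[r] = 2.250000, running G = 2.250000
t=1: π = [0.2031, 0.2656, 0.1563, 0.1719, 0.2031], E[r] = 1.4531, γ^t·E[r] = 1.307813, running G = 3.557813
t=2: π = [0.2090, 0.2539, 0.1504, 0.1699, 0.2168], E[r] = 1.4375, γ^t·E[r] = 1.164375, running G = 4.722188
t=3: π = [0.2100, 0.2524, 0.1521, 0.1709, 0.2146], E[r] = 1.4219, γ^t·E[r] = 1.036547, running G = 5.758734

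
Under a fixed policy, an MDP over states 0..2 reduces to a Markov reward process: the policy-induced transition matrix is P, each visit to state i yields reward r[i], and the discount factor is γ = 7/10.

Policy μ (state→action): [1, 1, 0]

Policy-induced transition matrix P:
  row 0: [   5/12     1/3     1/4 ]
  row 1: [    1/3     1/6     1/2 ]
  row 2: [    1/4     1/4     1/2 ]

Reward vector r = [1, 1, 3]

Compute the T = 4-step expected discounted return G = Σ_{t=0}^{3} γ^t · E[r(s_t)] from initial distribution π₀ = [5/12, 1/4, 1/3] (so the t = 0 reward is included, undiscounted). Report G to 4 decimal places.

t=0: π = [0.4167, 0.2500, 0.3333], E[r] = 1.6667, γ^t·E[r] = 1.666667, running G = 1.666667
t=1: π = [0.3403, 0.2639, 0.3958], E[r] = 1.7917, γ^t·E[r] = 1.254167, running G = 2.920833
t=2: π = [0.3287, 0.2564, 0.4149], E[r] = 1.8299, γ^t·E[r] = 0.896632, running G = 3.817465
t=3: π = [0.3261, 0.2560, 0.4178], E[r] = 1.8356, γ^t·E[r] = 0.629627, running G = 4.447093

G = 4.4471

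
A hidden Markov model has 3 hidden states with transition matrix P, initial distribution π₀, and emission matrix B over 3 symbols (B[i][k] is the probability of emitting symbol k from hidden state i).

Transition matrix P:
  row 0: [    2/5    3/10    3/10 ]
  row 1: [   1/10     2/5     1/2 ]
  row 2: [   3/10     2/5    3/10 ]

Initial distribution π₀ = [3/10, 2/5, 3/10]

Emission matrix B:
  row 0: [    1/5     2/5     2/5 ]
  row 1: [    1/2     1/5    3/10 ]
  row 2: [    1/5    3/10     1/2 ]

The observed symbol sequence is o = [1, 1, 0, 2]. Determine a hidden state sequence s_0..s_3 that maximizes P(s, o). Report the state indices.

t=0: δ = [1.200e-01, 8.000e-02, 9.000e-02]  (obs o_0=1)
t=1: δ = [1.920e-02, 7.200e-03, 1.200e-02]  ψ = [0, 0, 1]  (obs o_1=1)
t=2: δ = [1.536e-03, 2.880e-03, 1.152e-03]  ψ = [0, 0, 0]  (obs o_2=0)
t=3: δ = [2.458e-04, 3.456e-04, 7.200e-04]  ψ = [0, 1, 1]  (obs o_3=2)
backtrack: best end state = 2; path = [0, 0, 1, 2]

path = [0, 0, 1, 2]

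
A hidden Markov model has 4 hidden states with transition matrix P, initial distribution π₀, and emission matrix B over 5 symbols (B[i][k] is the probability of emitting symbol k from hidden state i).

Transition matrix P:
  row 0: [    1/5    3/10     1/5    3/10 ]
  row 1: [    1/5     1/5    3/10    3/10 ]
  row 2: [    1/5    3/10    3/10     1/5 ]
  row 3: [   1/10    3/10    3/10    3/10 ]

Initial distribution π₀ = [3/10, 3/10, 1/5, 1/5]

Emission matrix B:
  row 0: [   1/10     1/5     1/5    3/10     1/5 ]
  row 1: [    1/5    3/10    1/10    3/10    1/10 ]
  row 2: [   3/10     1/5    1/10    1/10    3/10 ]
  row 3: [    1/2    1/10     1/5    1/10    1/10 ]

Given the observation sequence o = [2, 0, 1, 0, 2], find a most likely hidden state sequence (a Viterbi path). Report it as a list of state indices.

t=0: δ = [6.000e-02, 3.000e-02, 2.000e-02, 4.000e-02]  (obs o_0=2)
t=1: δ = [1.200e-03, 3.600e-03, 3.600e-03, 9.000e-03]  ψ = [0, 0, 0, 0]  (obs o_1=0)
t=2: δ = [1.800e-04, 8.100e-04, 5.400e-04, 2.700e-04]  ψ = [3, 3, 3, 3]  (obs o_2=1)
t=3: δ = [1.620e-05, 3.240e-05, 7.290e-05, 1.215e-04]  ψ = [1, 1, 1, 1]  (obs o_3=0)
t=4: δ = [2.916e-06, 3.645e-06, 3.645e-06, 7.290e-06]  ψ = [2, 3, 3, 3]  (obs o_4=2)
backtrack: best end state = 3; path = [0, 3, 1, 3, 3]

path = [0, 3, 1, 3, 3]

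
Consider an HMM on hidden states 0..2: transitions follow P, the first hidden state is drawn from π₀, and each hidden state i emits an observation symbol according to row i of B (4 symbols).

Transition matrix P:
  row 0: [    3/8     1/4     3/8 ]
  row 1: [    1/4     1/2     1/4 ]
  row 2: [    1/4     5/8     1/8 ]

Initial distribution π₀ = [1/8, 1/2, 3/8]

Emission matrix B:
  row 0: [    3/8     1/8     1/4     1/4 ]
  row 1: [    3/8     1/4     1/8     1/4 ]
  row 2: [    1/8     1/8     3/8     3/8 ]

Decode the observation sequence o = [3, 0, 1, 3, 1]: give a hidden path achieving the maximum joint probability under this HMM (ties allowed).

path = [2, 1, 1, 1, 1]

t=0: δ = [3.125e-02, 1.250e-01, 1.406e-01]  (obs o_0=3)
t=1: δ = [1.318e-02, 3.296e-02, 3.906e-03]  ψ = [2, 2, 1]  (obs o_1=0)
t=2: δ = [1.030e-03, 4.120e-03, 1.030e-03]  ψ = [1, 1, 1]  (obs o_2=1)
t=3: δ = [2.575e-04, 5.150e-04, 3.862e-04]  ψ = [1, 1, 1]  (obs o_3=3)
t=4: δ = [1.609e-05, 6.437e-05, 1.609e-05]  ψ = [1, 1, 1]  (obs o_4=1)
backtrack: best end state = 1; path = [2, 1, 1, 1, 1]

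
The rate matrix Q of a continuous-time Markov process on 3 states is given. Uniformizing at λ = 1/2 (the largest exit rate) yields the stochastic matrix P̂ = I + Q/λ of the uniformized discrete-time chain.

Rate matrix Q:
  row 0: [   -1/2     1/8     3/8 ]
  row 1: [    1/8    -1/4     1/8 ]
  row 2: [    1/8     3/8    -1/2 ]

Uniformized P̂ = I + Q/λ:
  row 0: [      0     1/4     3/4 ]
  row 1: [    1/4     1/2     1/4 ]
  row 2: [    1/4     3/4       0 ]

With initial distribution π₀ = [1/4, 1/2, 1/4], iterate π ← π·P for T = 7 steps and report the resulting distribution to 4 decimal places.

π = [0.2000, 0.5200, 0.2800]

t=0: π = [0.2500, 0.5000, 0.2500]
t=1: π = [0.1875, 0.5000, 0.3125]
t=2: π = [0.2031, 0.5313, 0.2656]
t=3: π = [0.1992, 0.5156, 0.2852]
t=4: π = [0.2002, 0.5215, 0.2783]
t=5: π = [0.2000, 0.5195, 0.2805]
t=6: π = [0.2000, 0.5201, 0.2798]
t=7: π = [0.2000, 0.5200, 0.2800]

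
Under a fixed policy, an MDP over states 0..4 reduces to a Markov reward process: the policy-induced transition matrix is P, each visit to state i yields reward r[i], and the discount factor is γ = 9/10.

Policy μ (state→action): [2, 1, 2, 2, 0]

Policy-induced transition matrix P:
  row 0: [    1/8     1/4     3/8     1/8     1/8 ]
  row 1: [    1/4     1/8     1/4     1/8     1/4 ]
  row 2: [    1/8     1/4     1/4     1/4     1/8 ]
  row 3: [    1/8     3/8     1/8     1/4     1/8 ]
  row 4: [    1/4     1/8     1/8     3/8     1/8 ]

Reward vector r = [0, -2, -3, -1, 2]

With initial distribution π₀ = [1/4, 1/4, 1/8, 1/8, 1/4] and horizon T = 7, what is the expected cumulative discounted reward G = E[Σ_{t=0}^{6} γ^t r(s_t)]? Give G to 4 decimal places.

t=0: π = [0.2500, 0.2500, 0.1250, 0.1250, 0.2500], E[r] = -0.5000, γ^t·E[r] = -0.500000, running G = -0.500000
t=1: π = [0.1875, 0.2031, 0.2344, 0.2188, 0.1563], E[r] = -1.0156, γ^t·E[r] = -0.914063, running G = -1.414063
t=2: π = [0.1699, 0.2324, 0.2266, 0.2207, 0.1504], E[r] = -1.0645, γ^t·E[r] = -0.862207, running G = -2.276270
t=3: π = [0.1729, 0.2297, 0.2249, 0.2185, 0.1541], E[r] = -1.0444, γ^t·E[r] = -0.761392, running G = -3.037662
t=4: π = [0.1730, 0.2293, 0.2250, 0.2189, 0.1537], E[r] = -1.0453, γ^t·E[r] = -0.685814, running G = -3.723475
t=5: π = [0.1729, 0.2295, 0.2250, 0.2189, 0.1537], E[r] = -1.0457, γ^t·E[r] = -0.617464, running G = -4.340939
t=6: π = [0.1729, 0.2295, 0.2250, 0.2189, 0.1537], E[r] = -1.0456, γ^t·E[r] = -0.555671, running G = -4.896610

G = -4.8966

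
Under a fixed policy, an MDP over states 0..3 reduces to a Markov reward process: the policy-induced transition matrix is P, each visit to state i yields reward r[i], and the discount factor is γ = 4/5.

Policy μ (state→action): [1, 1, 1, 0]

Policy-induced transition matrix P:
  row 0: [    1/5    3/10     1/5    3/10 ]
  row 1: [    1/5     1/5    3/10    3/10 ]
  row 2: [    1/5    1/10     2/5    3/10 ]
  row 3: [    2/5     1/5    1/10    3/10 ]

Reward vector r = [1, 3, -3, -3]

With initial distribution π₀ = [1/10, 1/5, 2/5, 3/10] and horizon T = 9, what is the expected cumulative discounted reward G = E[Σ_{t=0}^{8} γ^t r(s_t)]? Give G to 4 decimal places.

t=0: π = [0.1000, 0.2000, 0.4000, 0.3000], E[r] = -1.4000, γ^t·E[r] = -1.400000, running G = -1.400000
t=1: π = [0.2600, 0.1700, 0.2700, 0.3000], E[r] = -0.9400, γ^t·E[r] = -0.752000, running G = -2.152000
t=2: π = [0.2600, 0.1990, 0.2410, 0.3000], E[r] = -0.7660, γ^t·E[r] = -0.490240, running G = -2.642240
t=3: π = [0.2600, 0.2019, 0.2381, 0.3000], E[r] = -0.7486, γ^t·E[r] = -0.383283, running G = -3.025523
t=4: π = [0.2600, 0.2022, 0.2378, 0.3000], E[r] = -0.7469, γ^t·E[r] = -0.305914, running G = -3.331437
t=5: π = [0.2600, 0.2022, 0.2378, 0.3000], E[r] = -0.7467, γ^t·E[r] = -0.244674, running G = -3.576111
t=6: π = [0.2600, 0.2022, 0.2378, 0.3000], E[r] = -0.7467, γ^t·E[r] = -0.195735, running G = -3.771846
t=7: π = [0.2600, 0.2022, 0.2378, 0.3000], E[r] = -0.7467, γ^t·E[r] = -0.156587, running G = -3.928433
t=8: π = [0.2600, 0.2022, 0.2378, 0.3000], E[r] = -0.7467, γ^t·E[r] = -0.125270, running G = -4.053703

G = -4.0537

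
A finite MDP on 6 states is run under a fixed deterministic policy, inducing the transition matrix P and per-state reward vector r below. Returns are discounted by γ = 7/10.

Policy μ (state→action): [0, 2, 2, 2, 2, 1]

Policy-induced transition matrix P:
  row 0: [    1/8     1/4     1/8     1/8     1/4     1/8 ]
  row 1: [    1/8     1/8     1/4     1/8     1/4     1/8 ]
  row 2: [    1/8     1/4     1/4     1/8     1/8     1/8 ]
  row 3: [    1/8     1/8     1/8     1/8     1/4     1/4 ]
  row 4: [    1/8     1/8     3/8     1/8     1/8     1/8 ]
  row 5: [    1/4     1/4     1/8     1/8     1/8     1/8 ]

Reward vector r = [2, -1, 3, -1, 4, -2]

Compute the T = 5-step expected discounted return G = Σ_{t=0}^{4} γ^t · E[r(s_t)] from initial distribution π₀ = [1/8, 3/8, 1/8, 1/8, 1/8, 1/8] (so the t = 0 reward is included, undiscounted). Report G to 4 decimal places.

G = 2.3579

t=0: π = [0.1250, 0.3750, 0.1250, 0.1250, 0.1250, 0.1250], E[r] = 0.3750, γ^t·E[r] = 0.375000, running G = 0.375000
t=1: π = [0.1406, 0.1719, 0.2188, 0.1250, 0.2031, 0.1406], E[r] = 1.1719, γ^t·E[r] = 0.820313, running G = 1.195313
t=2: π = [0.1426, 0.1875, 0.2246, 0.1250, 0.1797, 0.1406], E[r] = 1.0840, γ^t·E[r] = 0.531152, running G = 1.726465
t=3: π = [0.1426, 0.1885, 0.2214, 0.1250, 0.1819, 0.1406], E[r] = 1.0823, γ^t·E[r] = 0.371220, running G = 2.097685
t=4: π = [0.1426, 0.1881, 0.2217, 0.1250, 0.1820, 0.1406], E[r] = 1.0840, γ^t·E[r] = 0.260265, running G = 2.357950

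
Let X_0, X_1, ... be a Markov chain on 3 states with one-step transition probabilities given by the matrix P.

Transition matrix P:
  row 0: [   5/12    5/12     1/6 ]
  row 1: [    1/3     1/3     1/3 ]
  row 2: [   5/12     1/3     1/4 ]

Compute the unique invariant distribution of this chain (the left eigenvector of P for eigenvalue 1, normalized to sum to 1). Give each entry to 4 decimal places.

π = [0.3862, 0.3655, 0.2483]

Balance equations π_j = Σ_i π_i·P[i][j]:
  π_0 = 5/12·π_0 + 1/3·π_1 + 5/12·π_2
  π_1 = 5/12·π_0 + 1/3·π_1 + 1/3·π_2
  normalize: π_0 + π_1 + π_2 = 1
Solving the linear system gives exactly π = [56/145, 53/145, 36/145].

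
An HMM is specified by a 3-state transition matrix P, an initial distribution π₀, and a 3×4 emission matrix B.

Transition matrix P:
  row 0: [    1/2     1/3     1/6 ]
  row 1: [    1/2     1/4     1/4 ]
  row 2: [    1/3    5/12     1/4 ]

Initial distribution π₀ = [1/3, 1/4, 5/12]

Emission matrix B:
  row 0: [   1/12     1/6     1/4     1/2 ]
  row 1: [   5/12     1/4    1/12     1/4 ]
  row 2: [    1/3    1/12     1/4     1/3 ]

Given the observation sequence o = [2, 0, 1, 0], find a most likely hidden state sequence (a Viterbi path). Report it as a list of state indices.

t=0: δ = [8.333e-02, 2.083e-02, 1.042e-01]  (obs o_0=2)
t=1: δ = [3.472e-03, 1.808e-02, 8.681e-03]  ψ = [0, 2, 2]  (obs o_1=0)
t=2: δ = [1.507e-03, 1.130e-03, 3.768e-04]  ψ = [1, 1, 1]  (obs o_2=1)
t=3: δ = [6.279e-05, 2.093e-04, 9.419e-05]  ψ = [0, 0, 1]  (obs o_3=0)
backtrack: best end state = 1; path = [2, 1, 0, 1]

path = [2, 1, 0, 1]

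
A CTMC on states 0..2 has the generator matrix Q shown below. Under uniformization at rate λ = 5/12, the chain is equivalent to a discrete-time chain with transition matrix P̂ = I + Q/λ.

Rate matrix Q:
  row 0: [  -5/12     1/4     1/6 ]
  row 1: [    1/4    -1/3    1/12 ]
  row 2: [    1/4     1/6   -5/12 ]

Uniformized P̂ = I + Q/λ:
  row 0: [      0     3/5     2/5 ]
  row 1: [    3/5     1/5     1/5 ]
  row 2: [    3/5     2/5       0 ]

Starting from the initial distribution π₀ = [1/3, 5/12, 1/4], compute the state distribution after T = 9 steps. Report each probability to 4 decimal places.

π = [0.3754, 0.3956, 0.2290]

t=0: π = [0.3333, 0.4167, 0.2500]
t=1: π = [0.4000, 0.3833, 0.2167]
t=2: π = [0.3600, 0.4033, 0.2367]
t=3: π = [0.3840, 0.3913, 0.2247]
t=4: π = [0.3696, 0.3985, 0.2319]
t=5: π = [0.3782, 0.3942, 0.2275]
t=6: π = [0.3731, 0.3968, 0.2301]
t=7: π = [0.3762, 0.3953, 0.2286]
t=8: π = [0.3743, 0.3962, 0.2295]
t=9: π = [0.3754, 0.3956, 0.2290]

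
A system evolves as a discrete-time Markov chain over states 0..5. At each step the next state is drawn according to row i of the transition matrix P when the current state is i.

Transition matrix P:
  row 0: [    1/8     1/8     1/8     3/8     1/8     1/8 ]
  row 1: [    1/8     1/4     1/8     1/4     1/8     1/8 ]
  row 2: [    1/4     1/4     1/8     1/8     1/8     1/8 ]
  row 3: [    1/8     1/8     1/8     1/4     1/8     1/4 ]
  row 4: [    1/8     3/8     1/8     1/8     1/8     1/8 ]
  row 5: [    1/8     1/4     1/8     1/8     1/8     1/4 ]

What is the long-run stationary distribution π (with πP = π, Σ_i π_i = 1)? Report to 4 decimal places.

Balance equations π_j = Σ_i π_i·P[i][j]:
  π_0 = 1/8·π_0 + 1/8·π_1 + 1/4·π_2 + 1/8·π_3 + 1/8·π_4 + 1/8·π_5
  π_1 = 1/8·π_0 + 1/4·π_1 + 1/4·π_2 + 1/8·π_3 + 3/8·π_4 + 1/4·π_5
  π_2 = 1/8·π_0 + 1/8·π_1 + 1/8·π_2 + 1/8·π_3 + 1/8·π_4 + 1/8·π_5
  π_3 = 3/8·π_0 + 1/4·π_1 + 1/8·π_2 + 1/4·π_3 + 1/8·π_4 + 1/8·π_5
  π_4 = 1/8·π_0 + 1/8·π_1 + 1/8·π_2 + 1/8·π_3 + 1/8·π_4 + 1/8·π_5
  normalize: π_0 + π_1 + π_2 + π_3 + π_4 + π_5 = 1
Solving the linear system gives exactly π = [9/64, 269/1216, 1/8, 261/1216, 1/8, 211/1216].

π = [0.1406, 0.2212, 0.1250, 0.2146, 0.1250, 0.1735]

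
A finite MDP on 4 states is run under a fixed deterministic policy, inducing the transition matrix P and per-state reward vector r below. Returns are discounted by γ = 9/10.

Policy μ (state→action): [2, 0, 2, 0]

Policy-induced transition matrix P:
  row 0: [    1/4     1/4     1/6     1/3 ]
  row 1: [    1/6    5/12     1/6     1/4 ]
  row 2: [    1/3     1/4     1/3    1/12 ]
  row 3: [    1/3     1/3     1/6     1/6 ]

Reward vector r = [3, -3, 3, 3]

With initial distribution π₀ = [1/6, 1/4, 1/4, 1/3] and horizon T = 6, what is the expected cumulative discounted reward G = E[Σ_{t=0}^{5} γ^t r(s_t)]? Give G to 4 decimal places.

t=0: π = [0.1667, 0.2500, 0.2500, 0.3333], E[r] = 1.5000, γ^t·E[r] = 1.500000, running G = 1.500000
t=1: π = [0.2778, 0.3194, 0.2083, 0.1944], E[r] = 1.0833, γ^t·E[r] = 0.975000, running G = 2.475000
t=2: π = [0.2569, 0.3194, 0.2014, 0.2222], E[r] = 1.0833, γ^t·E[r] = 0.877500, running G = 3.352500
t=3: π = [0.2587, 0.3218, 0.2002, 0.2193], E[r] = 1.0694, γ^t·E[r] = 0.779625, running G = 4.132125
t=4: π = [0.2582, 0.3219, 0.2000, 0.2199], E[r] = 1.0686, γ^t·E[r] = 0.701093, running G = 4.833218
t=5: π = [0.2582, 0.3220, 0.2000, 0.2198], E[r] = 1.0681, γ^t·E[r] = 0.630727, running G = 5.463945

G = 5.4639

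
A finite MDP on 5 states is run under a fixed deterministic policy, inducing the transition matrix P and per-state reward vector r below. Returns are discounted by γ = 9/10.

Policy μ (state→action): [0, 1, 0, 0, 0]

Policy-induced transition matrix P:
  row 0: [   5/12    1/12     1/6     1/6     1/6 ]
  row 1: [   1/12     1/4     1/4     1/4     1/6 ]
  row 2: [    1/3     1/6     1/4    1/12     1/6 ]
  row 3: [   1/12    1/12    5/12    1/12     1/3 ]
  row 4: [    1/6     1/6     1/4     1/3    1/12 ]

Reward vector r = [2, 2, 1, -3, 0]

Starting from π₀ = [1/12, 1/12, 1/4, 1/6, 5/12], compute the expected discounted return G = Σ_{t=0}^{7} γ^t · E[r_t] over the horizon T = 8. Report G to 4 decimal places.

t=0: π = [0.0833, 0.0833, 0.2500, 0.1667, 0.4167], E[r] = 0.0833, γ^t·E[r] = 0.083333, running G = 0.083333
t=1: π = [0.2083, 0.1528, 0.2708, 0.2083, 0.1597], E[r] = 0.3681, γ^t·E[r] = 0.331250, running G = 0.414583
t=2: π = [0.2338, 0.1447, 0.2674, 0.1661, 0.1881], E[r] = 0.5260, γ^t·E[r] = 0.426094, running G = 0.840677
t=3: π = [0.2438, 0.1454, 0.2582, 0.1739, 0.1787], E[r] = 0.5147, γ^t·E[r] = 0.375223, running G = 1.215900
t=4: π = [0.2440, 0.1440, 0.2587, 0.1726, 0.1808], E[r] = 0.5170, γ^t·E[r] = 0.339227, running G = 1.555127
t=5: π = [0.2444, 0.1439, 0.2584, 0.1729, 0.1804], E[r] = 0.5166, γ^t·E[r] = 0.305030, running G = 1.860157
t=6: π = [0.2444, 0.1439, 0.2584, 0.1728, 0.1804], E[r] = 0.5168, γ^t·E[r] = 0.274624, running G = 2.134780
t=7: π = [0.2445, 0.1439, 0.2584, 0.1728, 0.1804], E[r] = 0.5167, γ^t·E[r] = 0.247154, running G = 2.381934

G = 2.3819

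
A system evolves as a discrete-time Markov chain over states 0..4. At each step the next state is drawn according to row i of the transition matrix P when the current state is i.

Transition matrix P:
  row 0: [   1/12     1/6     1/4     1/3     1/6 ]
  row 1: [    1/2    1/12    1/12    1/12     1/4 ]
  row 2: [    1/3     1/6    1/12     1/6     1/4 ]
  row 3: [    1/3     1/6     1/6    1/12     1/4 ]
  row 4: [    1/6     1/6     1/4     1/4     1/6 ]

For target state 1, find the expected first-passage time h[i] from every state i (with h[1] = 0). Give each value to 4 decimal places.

h = [6.0000, 0.0000, 6.0000, 6.0000, 6.0000]

First-step conditioning: h[1] = 0; for i ≠ 1, h[i] = 1 + Σ_k P[i][k]·h[k].
  h[0] = 1 + 1/12·h[0] + 1/4·h[2] + 1/3·h[3] + 1/6·h[4]
  h[2] = 1 + 1/3·h[0] + 1/12·h[2] + 1/6·h[3] + 1/4·h[4]
  h[3] = 1 + 1/3·h[0] + 1/6·h[2] + 1/12·h[3] + 1/4·h[4]
  h[4] = 1 + 1/6·h[0] + 1/4·h[2] + 1/4·h[3] + 1/6·h[4]
Solving the 4×4 linear system over states ≠ 1 gives exactly h = [6, 0, 6, 6, 6] (h[1] = 0 is the target).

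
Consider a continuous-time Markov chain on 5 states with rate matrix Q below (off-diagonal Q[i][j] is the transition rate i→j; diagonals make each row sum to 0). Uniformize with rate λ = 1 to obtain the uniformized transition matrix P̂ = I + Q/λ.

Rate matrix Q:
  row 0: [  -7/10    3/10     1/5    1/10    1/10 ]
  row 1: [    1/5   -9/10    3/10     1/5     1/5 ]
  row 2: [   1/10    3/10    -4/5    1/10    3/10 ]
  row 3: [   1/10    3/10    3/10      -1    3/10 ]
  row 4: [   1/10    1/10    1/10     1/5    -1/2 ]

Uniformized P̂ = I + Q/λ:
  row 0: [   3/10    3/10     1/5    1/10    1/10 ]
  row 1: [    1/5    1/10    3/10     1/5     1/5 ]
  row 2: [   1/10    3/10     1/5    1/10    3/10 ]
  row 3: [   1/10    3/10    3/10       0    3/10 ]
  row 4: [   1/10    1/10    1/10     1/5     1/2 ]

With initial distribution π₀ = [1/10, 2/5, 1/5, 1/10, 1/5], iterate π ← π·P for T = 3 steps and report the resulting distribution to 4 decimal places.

π = [0.1508, 0.1972, 0.2033, 0.1383, 0.3104]

t=0: π = [0.1000, 0.4000, 0.2000, 0.1000, 0.2000]
t=1: π = [0.1600, 0.1800, 0.2300, 0.1500, 0.2800]
t=2: π = [0.1500, 0.2080, 0.2050, 0.1310, 0.3060]
t=3: π = [0.1508, 0.1972, 0.2033, 0.1383, 0.3104]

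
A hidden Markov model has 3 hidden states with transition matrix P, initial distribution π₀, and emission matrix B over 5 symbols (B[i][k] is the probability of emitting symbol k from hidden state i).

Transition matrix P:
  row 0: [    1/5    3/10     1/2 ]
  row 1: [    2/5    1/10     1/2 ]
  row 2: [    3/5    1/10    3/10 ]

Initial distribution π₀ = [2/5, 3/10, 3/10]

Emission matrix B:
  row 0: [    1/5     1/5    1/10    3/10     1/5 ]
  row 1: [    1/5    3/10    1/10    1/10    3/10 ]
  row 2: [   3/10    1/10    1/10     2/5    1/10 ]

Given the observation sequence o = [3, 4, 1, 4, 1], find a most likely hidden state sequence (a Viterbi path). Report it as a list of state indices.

t=0: δ = [1.200e-01, 3.000e-02, 1.200e-01]  (obs o_0=3)
t=1: δ = [1.440e-02, 1.080e-02, 6.000e-03]  ψ = [2, 0, 0]  (obs o_1=4)
t=2: δ = [8.640e-04, 1.296e-03, 7.200e-04]  ψ = [1, 0, 0]  (obs o_2=1)
t=3: δ = [1.037e-04, 7.776e-05, 6.480e-05]  ψ = [1, 0, 1]  (obs o_3=4)
t=4: δ = [7.776e-06, 9.331e-06, 5.184e-06]  ψ = [2, 0, 0]  (obs o_4=1)
backtrack: best end state = 1; path = [2, 0, 1, 0, 1]

path = [2, 0, 1, 0, 1]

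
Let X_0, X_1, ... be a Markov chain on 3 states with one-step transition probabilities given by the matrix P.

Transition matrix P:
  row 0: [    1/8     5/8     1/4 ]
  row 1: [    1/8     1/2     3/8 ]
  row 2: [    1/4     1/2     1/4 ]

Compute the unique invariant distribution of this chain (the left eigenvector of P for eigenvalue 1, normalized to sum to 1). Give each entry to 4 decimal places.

Balance equations π_j = Σ_i π_i·P[i][j]:
  π_0 = 1/8·π_0 + 1/8·π_1 + 1/4·π_2
  π_1 = 5/8·π_0 + 1/2·π_1 + 1/2·π_2
  normalize: π_0 + π_1 + π_2 = 1
Solving the linear system gives exactly π = [12/73, 38/73, 23/73].

π = [0.1644, 0.5205, 0.3151]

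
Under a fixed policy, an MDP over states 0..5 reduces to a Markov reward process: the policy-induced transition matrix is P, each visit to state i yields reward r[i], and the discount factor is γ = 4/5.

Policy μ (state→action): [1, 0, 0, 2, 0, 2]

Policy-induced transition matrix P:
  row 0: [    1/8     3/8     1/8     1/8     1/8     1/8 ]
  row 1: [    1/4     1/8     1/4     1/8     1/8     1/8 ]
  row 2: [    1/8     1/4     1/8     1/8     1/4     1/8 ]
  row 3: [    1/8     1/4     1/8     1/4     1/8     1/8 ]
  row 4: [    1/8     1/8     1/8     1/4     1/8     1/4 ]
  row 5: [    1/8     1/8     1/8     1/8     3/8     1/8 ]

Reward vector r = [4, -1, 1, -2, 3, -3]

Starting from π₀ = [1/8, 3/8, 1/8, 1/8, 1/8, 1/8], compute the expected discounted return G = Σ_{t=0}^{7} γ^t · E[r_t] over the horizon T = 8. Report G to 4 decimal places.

t=0: π = [0.1250, 0.3750, 0.1250, 0.1250, 0.1250, 0.1250], E[r] = 0.0000, γ^t·E[r] = 0.000000, running G = 0.000000
t=1: π = [0.1719, 0.1875, 0.1719, 0.1563, 0.1719, 0.1406], E[r] = 0.4531, γ^t·E[r] = 0.362500, running G = 0.362500
t=2: π = [0.1484, 0.2090, 0.1484, 0.1660, 0.1816, 0.1465], E[r] = 0.3066, γ^t·E[r] = 0.196250, running G = 0.558750
t=3: π = [0.1511, 0.2014, 0.1511, 0.1685, 0.1802, 0.1477], E[r] = 0.3147, γ^t·E[r] = 0.161125, running G = 0.719875
t=4: π = [0.1502, 0.2027, 0.1502, 0.1686, 0.1808, 0.1475], E[r] = 0.3109, γ^t·E[r] = 0.127338, running G = 0.847213
t=5: π = [0.1503, 0.2024, 0.1503, 0.1687, 0.1807, 0.1476], E[r] = 0.3111, γ^t·E[r] = 0.101948, running G = 0.949160
t=6: π = [0.1503, 0.2025, 0.1503, 0.1687, 0.1807, 0.1476], E[r] = 0.3110, γ^t·E[r] = 0.081536, running G = 1.030696
t=7: π = [0.1503, 0.2024, 0.1503, 0.1687, 0.1807, 0.1476], E[r] = 0.3110, γ^t·E[r] = 0.065230, running G = 1.095926

G = 1.0959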